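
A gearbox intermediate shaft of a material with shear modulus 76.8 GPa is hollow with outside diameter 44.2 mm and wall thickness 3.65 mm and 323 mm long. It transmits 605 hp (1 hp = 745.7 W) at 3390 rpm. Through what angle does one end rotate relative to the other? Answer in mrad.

27.7 mrad

ω = 2π·3390/60 = 355.0 rad/s, so T = P/ω = 605×745.7 / 355.0 = 1271 N·m.
J = π(d_o⁴ − d_i⁴)/32 = π(0.0442⁴ − 0.0369⁴)/32 = 1.927×10^-7 m⁴.
θ = T·L/(G·J) = 1271 × 0.323 / (76.8×10⁹ × 1.927×10^-7) = 0.02774 rad.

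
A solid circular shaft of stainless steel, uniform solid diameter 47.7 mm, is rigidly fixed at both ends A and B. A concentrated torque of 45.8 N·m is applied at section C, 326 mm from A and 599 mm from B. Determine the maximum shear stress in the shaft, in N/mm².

With uniform GJ and both ends fixed, compatibility θ_AC = θ_CB gives T_A·a = T_B·b, together with T_A + T_B = T₀.
T_A = T₀·b/(a+b) = 45.80·599/925.0 = 29.66 N·m; T_B = 16.14 N·m.
τ in each portion: τ_AC = 1.39×10^6 Pa, τ_CB = 7.57×10^5 Pa; maximum is in AC.
τ_max = T_AC·r/J = 29.66·0.0239/5.08×10^-7 = 1.392×10^6 Pa.

1.39 N/mm²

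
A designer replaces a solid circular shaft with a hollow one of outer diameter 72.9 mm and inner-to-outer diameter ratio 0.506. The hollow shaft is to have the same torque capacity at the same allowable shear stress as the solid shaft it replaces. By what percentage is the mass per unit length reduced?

Equal τ_max and T ⇒ the solid shaft needs d_s³ = d_o³(1−k⁴), so d_s = 72.9·(1−0.506⁴)^(1/3) = 71.27 mm.
Area ratio A_h/A_s = d_o²(1−k²)/d_s² = (1−k²)/(1−k⁴)^(2/3) = 0.7784.
Mass saving = 1 − 0.7784 = 22.2 %.

22.2 %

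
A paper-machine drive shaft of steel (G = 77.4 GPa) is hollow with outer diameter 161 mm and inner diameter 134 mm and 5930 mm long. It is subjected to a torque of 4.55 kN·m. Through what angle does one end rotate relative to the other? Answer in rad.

J = π(d_o⁴ − d_i⁴)/32 = π(0.161⁴ − 0.134⁴)/32 = 3.431×10^-5 m⁴.
θ = T·L/(G·J) = 4550 × 5.93 / (77.4×10⁹ × 3.431×10^-5) = 0.01016 rad.

0.0102 rad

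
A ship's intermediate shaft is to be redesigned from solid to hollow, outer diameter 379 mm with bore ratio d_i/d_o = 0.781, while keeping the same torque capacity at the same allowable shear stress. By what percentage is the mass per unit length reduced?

Equal τ_max and T ⇒ the solid shaft needs d_s³ = d_o³(1−k⁴), so d_s = 379·(1−0.781⁴)^(1/3) = 324.5 mm.
Area ratio A_h/A_s = d_o²(1−k²)/d_s² = (1−k²)/(1−k⁴)^(2/3) = 0.5319.
Mass saving = 1 − 0.5319 = 46.8 %.

46.8 %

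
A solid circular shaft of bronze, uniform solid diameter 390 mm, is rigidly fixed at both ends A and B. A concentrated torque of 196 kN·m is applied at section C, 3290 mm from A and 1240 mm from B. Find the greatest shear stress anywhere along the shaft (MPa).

With uniform GJ and both ends fixed, compatibility θ_AC = θ_CB gives T_A·a = T_B·b, together with T_A + T_B = T₀.
T_A = T₀·b/(a+b) = 196000·1240/4530 = 53650 N·m; T_B = 142300 N·m.
τ in each portion: τ_AC = 4.61×10^6 Pa, τ_CB = 1.22×10^7 Pa; maximum is in CB.
τ_max = T_CB·r/J = 142300·0.195/2.27×10^-3 = 1.222×10^7 Pa.

12.2 MPa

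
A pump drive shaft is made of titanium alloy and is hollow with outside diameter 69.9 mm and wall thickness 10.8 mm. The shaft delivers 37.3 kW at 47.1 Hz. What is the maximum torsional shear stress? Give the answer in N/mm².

ω = 2π·47.1 = 295.9 rad/s, so T = P/ω = 37.3×10³ / 295.9 = 126.0 N·m.
J = π(d_o⁴ − d_i⁴)/32 = π(0.0699⁴ − 0.0483⁴)/32 = 1.809×10^-6 m⁴.
τ_max = T·r/J = 126.0 × 0.0350 / 1.809×10^-6 = 2.435×10^6 Pa.

2.43 N/mm²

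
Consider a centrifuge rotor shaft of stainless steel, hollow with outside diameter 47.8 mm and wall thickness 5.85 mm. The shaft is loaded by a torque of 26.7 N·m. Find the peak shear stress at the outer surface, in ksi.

0.268 ksi

J = π(d_o⁴ − d_i⁴)/32 = π(0.0478⁴ − 0.0361⁴)/32 = 3.458×10^-7 m⁴.
τ_max = T·r/J = 26.70 × 0.0239 / 3.458×10^-7 = 1.845×10^6 Pa.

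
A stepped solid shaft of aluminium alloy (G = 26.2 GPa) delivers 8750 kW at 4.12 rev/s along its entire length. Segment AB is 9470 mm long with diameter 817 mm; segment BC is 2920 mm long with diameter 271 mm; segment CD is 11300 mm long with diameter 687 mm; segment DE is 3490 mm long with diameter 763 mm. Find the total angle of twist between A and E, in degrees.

ω = 2π·4.12 = 25.89 rad/s, so T = P/ω = 8750×10³ / 25.89 = 338000 N·m.
J_AB = π(0.817)⁴/32 = 0.0437 m⁴; J_BC = π(0.271)⁴/32 = 5.30×10^-4 m⁴; J_CD = π(0.687)⁴/32 = 0.0219 m⁴; J_DE = π(0.763)⁴/32 = 0.0333 m⁴.
θ = (T/G)·Σ L_i/J_i = (338000/26.2×10⁹)·(9.47/0.0437 + 2.92/5.30×10^-4 + 11.3/0.0219 + 3.49/0.0333) = 0.08196 rad.

4.70°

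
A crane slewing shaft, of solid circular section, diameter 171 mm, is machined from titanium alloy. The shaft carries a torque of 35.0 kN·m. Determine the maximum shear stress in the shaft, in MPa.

35.6 MPa

J = πd⁴/32 = π(0.171)⁴/32 = 8.394×10^-5 m⁴.
τ_max = T·r/J = 35000 × 0.0855 / 8.394×10^-5 = 3.565×10^7 Pa.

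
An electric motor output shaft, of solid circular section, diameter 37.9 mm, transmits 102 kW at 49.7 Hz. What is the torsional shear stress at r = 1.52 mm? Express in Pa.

2.45e6 Pa

ω = 2π·49.7 = 312.3 rad/s, so T = P/ω = 102×10³ / 312.3 = 326.6 N·m.
J = πd⁴/32 = π(0.0379)⁴/32 = 2.026×10^-7 m⁴.
Shear stress varies linearly with radius: τ = T·r/J = 326.6 × 0.00152 / 2.026×10^-7 = 2.451×10^6 Pa.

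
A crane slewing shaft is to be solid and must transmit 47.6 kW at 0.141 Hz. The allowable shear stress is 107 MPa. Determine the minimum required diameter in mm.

137 mm

ω = 2π·0.141 = 0.8859 rad/s, so T = P/ω = 47.6×10³ / 0.8859 = 53730 N·m.
For a solid shaft τ_max = 16T/(πd³), so d = (16T/(π τ_allow))^(1/3) = (16·53730/(π·1.07×10^8))^(1/3) = 0.1368 m.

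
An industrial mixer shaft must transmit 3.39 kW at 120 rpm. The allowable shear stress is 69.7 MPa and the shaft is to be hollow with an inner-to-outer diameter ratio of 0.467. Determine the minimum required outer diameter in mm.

27.5 mm

ω = 2π·120/60 = 12.57 rad/s, so T = P/ω = 3.39×10³ / 12.57 = 269.8 N·m.
For a hollow shaft with d_i/d_o = 0.467: τ_max = 16T/(π d_o³ (1−k⁴)), so d_o = [16T/(π τ_allow (1−k⁴))]^(1/3) = [16·269.8/(π·6.97×10^7·0.9524)]^(1/3) = 0.02746 m.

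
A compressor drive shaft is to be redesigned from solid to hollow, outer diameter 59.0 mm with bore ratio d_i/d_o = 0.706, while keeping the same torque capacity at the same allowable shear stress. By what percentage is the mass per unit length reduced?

39.3 %

Equal τ_max and T ⇒ the solid shaft needs d_s³ = d_o³(1−k⁴), so d_s = 59.0·(1−0.706⁴)^(1/3) = 53.64 mm.
Area ratio A_h/A_s = d_o²(1−k²)/d_s² = (1−k²)/(1−k⁴)^(2/3) = 0.6068.
Mass saving = 1 − 0.6068 = 39.3 %.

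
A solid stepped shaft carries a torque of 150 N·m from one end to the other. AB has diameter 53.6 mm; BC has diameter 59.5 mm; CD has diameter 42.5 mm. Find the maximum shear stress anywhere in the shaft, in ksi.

Under the same torque, τ_max = 16T/(πd³) is largest where d is smallest — segment CD (d = 42.5 mm).
τ_max = 16·150.0/(π·(0.0425)³) = 9.952×10^6 Pa.

1.44 ksi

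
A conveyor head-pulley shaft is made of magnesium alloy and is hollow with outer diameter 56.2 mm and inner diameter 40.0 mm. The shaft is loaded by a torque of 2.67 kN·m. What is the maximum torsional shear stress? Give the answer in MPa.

J = π(d_o⁴ − d_i⁴)/32 = π(0.0562⁴ − 0.0400⁴)/32 = 7.280×10^-7 m⁴.
τ_max = T·r/J = 2670 × 0.0281 / 7.280×10^-7 = 1.031×10^8 Pa.

103 MPa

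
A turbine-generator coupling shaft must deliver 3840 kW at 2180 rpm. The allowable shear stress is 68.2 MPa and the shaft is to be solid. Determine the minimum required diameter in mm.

108 mm

ω = 2π·2180/60 = 228.3 rad/s, so T = P/ω = 3840×10³ / 228.3 = 16820 N·m.
For a solid shaft τ_max = 16T/(πd³), so d = (16T/(π τ_allow))^(1/3) = (16·16820/(π·6.82×10^7))^(1/3) = 0.1079 m.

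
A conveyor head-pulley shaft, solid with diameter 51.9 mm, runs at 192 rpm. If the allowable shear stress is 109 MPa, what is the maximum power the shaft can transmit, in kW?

60.2 kW

J = πd⁴/32 = π(0.0519)⁴/32 = 7.123×10^-7 m⁴.
T_max = τ_allow·J/r = 1.09×10^8 × 7.123×10^-7 / 0.0260 = 2992 N·m.
ω = 2π·192/60 = 20.11 rad/s, so P_max = T_max·ω = 6.016×10^4 W.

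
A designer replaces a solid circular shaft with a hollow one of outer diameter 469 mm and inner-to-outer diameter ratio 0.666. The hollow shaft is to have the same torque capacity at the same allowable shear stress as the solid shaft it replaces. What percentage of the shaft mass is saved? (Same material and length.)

Equal τ_max and T ⇒ the solid shaft needs d_s³ = d_o³(1−k⁴), so d_s = 469·(1−0.666⁴)^(1/3) = 436.0 mm.
Area ratio A_h/A_s = d_o²(1−k²)/d_s² = (1−k²)/(1−k⁴)^(2/3) = 0.6439.
Mass saving = 1 − 0.6439 = 35.6 %.

35.6 %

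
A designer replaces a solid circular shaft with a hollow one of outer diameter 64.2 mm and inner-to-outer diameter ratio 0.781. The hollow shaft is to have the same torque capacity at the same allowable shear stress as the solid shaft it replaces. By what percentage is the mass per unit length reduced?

Equal τ_max and T ⇒ the solid shaft needs d_s³ = d_o³(1−k⁴), so d_s = 64.2·(1−0.781⁴)^(1/3) = 54.98 mm.
Area ratio A_h/A_s = d_o²(1−k²)/d_s² = (1−k²)/(1−k⁴)^(2/3) = 0.5319.
Mass saving = 1 − 0.5319 = 46.8 %.

46.8 %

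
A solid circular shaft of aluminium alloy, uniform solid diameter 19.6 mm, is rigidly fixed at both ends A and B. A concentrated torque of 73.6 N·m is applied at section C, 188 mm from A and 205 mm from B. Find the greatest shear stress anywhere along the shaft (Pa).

2.60e7 Pa

With uniform GJ and both ends fixed, compatibility θ_AC = θ_CB gives T_A·a = T_B·b, together with T_A + T_B = T₀.
T_A = T₀·b/(a+b) = 73.60·205/393.0 = 38.39 N·m; T_B = 35.21 N·m.
τ in each portion: τ_AC = 2.60×10^7 Pa, τ_CB = 2.38×10^7 Pa; maximum is in AC.
τ_max = T_AC·r/J = 38.39·0.00980/1.45×10^-8 = 2.597×10^7 Pa.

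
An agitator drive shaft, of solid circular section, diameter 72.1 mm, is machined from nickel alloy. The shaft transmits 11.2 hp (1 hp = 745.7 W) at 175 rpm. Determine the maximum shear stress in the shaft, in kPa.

6190 kPa

ω = 2π·175/60 = 18.33 rad/s, so T = P/ω = 11.2×745.7 / 18.33 = 455.7 N·m.
J = πd⁴/32 = π(0.0721)⁴/32 = 2.653×10^-6 m⁴.
τ_max = T·r/J = 455.7 × 0.0360 / 2.653×10^-6 = 6.193×10^6 Pa.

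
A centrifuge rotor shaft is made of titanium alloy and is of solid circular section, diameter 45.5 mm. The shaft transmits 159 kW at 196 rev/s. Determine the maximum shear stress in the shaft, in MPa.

ω = 2π·196 = 1232 rad/s, so T = P/ω = 159×10³ / 1232 = 129.1 N·m.
J = πd⁴/32 = π(0.0455)⁴/32 = 4.208×10^-7 m⁴.
τ_max = T·r/J = 129.1 × 0.0227 / 4.208×10^-7 = 6.981×10^6 Pa.

6.98 MPa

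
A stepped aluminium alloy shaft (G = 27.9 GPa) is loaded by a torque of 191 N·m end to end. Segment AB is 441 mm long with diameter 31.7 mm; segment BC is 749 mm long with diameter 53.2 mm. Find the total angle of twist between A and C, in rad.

J_AB = π(0.0317)⁴/32 = 9.91×10^-8 m⁴; J_BC = π(0.0532)⁴/32 = 7.86×10^-7 m⁴.
θ = (T/G)·Σ L_i/J_i = (191.0/27.9×10⁹)·(0.441/9.91×10^-8 + 0.749/7.86×10^-7) = 0.03697 rad.

0.0370 rad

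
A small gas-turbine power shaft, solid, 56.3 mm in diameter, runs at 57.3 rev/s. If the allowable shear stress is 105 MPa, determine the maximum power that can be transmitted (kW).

J = πd⁴/32 = π(0.0563)⁴/32 = 9.864×10^-7 m⁴.
T_max = τ_allow·J/r = 1.05×10^8 × 9.864×10^-7 / 0.0281 = 3679 N·m.
ω = 2π·57.3 = 360.0 rad/s, so P_max = T_max·ω = 1.325×10^6 W.

1320 kW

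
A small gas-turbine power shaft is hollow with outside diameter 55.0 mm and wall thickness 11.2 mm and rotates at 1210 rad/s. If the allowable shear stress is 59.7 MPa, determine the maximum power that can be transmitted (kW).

2070 kW

J = π(d_o⁴ − d_i⁴)/32 = π(0.0550⁴ − 0.0326⁴)/32 = 7.875×10^-7 m⁴.
T_max = τ_allow·J/r = 5.97×10^7 × 7.875×10^-7 / 0.0275 = 1710 N·m.
ω = 1210 rad/s, so P_max = T_max·ω = 2.069×10^6 W.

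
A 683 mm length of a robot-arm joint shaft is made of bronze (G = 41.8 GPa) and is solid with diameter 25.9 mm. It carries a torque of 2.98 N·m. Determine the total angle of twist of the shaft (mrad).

1.10 mrad

J = πd⁴/32 = π(0.0259)⁴/32 = 4.418×10^-8 m⁴.
θ = T·L/(G·J) = 2.980 × 0.683 / (41.8×10⁹ × 4.418×10^-8) = 1.102×10^-3 rad.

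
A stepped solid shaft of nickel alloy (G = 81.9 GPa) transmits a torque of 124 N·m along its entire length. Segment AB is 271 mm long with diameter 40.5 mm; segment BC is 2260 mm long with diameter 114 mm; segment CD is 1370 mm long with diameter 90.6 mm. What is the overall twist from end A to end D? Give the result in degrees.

J_AB = π(0.0405)⁴/32 = 2.64×10^-7 m⁴; J_BC = π(0.114)⁴/32 = 1.66×10^-5 m⁴; J_CD = π(0.0906)⁴/32 = 6.61×10^-6 m⁴.
θ = (T/G)·Σ L_i/J_i = (124.0/81.9×10⁹)·(0.271/2.64×10^-7 + 2.26/1.66×10^-5 + 1.37/6.61×10^-6) = 2.073×10^-3 rad.

0.119°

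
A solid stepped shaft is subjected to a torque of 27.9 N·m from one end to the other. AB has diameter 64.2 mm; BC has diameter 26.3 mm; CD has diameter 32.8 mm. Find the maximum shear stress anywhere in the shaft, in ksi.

Under the same torque, τ_max = 16T/(πd³) is largest where d is smallest — segment BC (d = 26.3 mm).
τ_max = 16·27.90/(π·(0.0263)³) = 7.811×10^6 Pa.

1.13 ksi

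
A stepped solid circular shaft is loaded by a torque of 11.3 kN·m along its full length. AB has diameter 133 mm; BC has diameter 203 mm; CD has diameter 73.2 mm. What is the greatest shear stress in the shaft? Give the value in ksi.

21.3 ksi

Under the same torque, τ_max = 16T/(πd³) is largest where d is smallest — segment CD (d = 73.2 mm).
τ_max = 16·11300/(π·(0.0732)³) = 1.467×10^8 Pa.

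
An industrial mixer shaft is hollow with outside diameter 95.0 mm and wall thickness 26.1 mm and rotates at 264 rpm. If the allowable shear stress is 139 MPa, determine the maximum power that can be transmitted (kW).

J = π(d_o⁴ − d_i⁴)/32 = π(0.0950⁴ − 0.0428⁴)/32 = 7.667×10^-6 m⁴.
T_max = τ_allow·J/r = 1.39×10^8 × 7.667×10^-6 / 0.0475 = 22440 N·m.
ω = 2π·264/60 = 27.65 rad/s, so P_max = T_max·ω = 6.203×10^5 W.

620 kW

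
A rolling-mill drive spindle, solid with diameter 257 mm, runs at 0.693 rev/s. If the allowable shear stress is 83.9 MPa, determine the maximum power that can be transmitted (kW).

J = πd⁴/32 = π(0.257)⁴/32 = 4.283×10^-4 m⁴.
T_max = τ_allow·J/r = 8.39×10^7 × 4.283×10^-4 / 0.129 = 279600 N·m.
ω = 2π·0.693 = 4.354 rad/s, so P_max = T_max·ω = 1.218×10^6 W.

1220 kW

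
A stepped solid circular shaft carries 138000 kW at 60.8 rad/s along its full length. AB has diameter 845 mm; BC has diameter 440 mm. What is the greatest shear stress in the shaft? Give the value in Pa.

ω = 60.8 rad/s, so T = P/ω = 138000×10³ / 60.80 = 2.270e6 N·m.
Under the same torque, τ_max = 16T/(πd³) is largest where d is smallest — segment BC (d = 440 mm).
τ_max = 16·2.270e6/(π·(0.440)³) = 1.357×10^8 Pa.

1.36e8 Pa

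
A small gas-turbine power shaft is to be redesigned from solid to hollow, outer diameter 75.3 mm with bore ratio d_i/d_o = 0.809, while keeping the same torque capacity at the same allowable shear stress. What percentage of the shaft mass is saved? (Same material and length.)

49.8 %

Equal τ_max and T ⇒ the solid shaft needs d_s³ = d_o³(1−k⁴), so d_s = 75.3·(1−0.809⁴)^(1/3) = 62.49 mm.
Area ratio A_h/A_s = d_o²(1−k²)/d_s² = (1−k²)/(1−k⁴)^(2/3) = 0.5016.
Mass saving = 1 − 0.5016 = 49.8 %.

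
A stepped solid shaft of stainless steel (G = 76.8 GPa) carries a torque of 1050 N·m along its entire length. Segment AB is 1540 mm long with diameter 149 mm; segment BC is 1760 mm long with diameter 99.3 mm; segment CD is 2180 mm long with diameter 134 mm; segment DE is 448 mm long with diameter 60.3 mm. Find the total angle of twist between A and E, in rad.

J_AB = π(0.149)⁴/32 = 4.84×10^-5 m⁴; J_BC = π(0.0993)⁴/32 = 9.55×10^-6 m⁴; J_CD = π(0.134)⁴/32 = 3.17×10^-5 m⁴; J_DE = π(0.0603)⁴/32 = 1.30×10^-6 m⁴.
θ = (T/G)·Σ L_i/J_i = (1050/76.8×10⁹)·(1.54/4.84×10^-5 + 1.76/9.55×10^-6 + 2.18/3.17×10^-5 + 0.448/1.30×10^-6) = 8.616×10^-3 rad.

0.00862 rad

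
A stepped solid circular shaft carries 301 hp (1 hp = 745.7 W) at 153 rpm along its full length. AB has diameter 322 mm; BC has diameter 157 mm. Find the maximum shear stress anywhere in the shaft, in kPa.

ω = 2π·153/60 = 16.02 rad/s, so T = P/ω = 301×745.7 / 16.02 = 14010 N·m.
Under the same torque, τ_max = 16T/(πd³) is largest where d is smallest — segment BC (d = 157 mm).
τ_max = 16·14010/(π·(0.157)³) = 1.844×10^7 Pa.

18400 kPa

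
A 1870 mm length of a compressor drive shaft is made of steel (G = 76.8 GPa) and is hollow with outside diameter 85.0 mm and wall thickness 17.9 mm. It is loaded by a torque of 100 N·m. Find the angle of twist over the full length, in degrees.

J = π(d_o⁴ − d_i⁴)/32 = π(0.0850⁴ − 0.0492⁴)/32 = 4.550×10^-6 m⁴.
θ = T·L/(G·J) = 100.0 × 1.87 / (76.8×10⁹ × 4.550×10^-6) = 5.352×10^-4 rad.

0.0307°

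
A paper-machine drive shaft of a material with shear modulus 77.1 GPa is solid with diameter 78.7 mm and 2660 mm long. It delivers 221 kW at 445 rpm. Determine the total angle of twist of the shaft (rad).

0.0434 rad

ω = 2π·445/60 = 46.60 rad/s, so T = P/ω = 221×10³ / 46.60 = 4742 N·m.
J = πd⁴/32 = π(0.0787)⁴/32 = 3.766×10^-6 m⁴.
θ = T·L/(G·J) = 4742 × 2.66 / (77.1×10⁹ × 3.766×10^-6) = 0.04344 rad.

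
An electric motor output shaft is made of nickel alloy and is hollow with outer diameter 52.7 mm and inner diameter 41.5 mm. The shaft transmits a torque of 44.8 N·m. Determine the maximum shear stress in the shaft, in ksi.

0.367 ksi

J = π(d_o⁴ − d_i⁴)/32 = π(0.0527⁴ − 0.0415⁴)/32 = 4.661×10^-7 m⁴.
τ_max = T·r/J = 44.80 × 0.0264 / 4.661×10^-7 = 2.533×10^6 Pa.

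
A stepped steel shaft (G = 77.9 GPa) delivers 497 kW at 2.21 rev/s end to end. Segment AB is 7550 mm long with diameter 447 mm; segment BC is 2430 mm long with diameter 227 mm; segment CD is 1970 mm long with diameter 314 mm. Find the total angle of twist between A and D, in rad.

ω = 2π·2.21 = 13.89 rad/s, so T = P/ω = 497×10³ / 13.89 = 35790 N·m.
J_AB = π(0.447)⁴/32 = 3.92×10^-3 m⁴; J_BC = π(0.227)⁴/32 = 2.61×10^-4 m⁴; J_CD = π(0.314)⁴/32 = 9.54×10^-4 m⁴.
θ = (T/G)·Σ L_i/J_i = (35790/77.9×10⁹)·(7.55/3.92×10^-3 + 2.43/2.61×10^-4 + 1.97/9.54×10^-4) = 6.116×10^-3 rad.

0.00612 rad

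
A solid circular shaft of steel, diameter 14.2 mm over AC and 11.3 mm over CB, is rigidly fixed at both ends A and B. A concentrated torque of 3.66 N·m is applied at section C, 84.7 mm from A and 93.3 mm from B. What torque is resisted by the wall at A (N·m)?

Compatibility: T_A·a/J_AC = T_B·b/J_CB with T_A + T_B = T₀.
J_AC = 3.99×10^-9 m⁴, J_CB = 1.60×10^-9 m⁴, so T_A = T₀·(J_AC/a)/((J_AC/a)+(J_CB/b)) = 2.683 N·m, T_B = 0.9768 N·m.

2.68 N·m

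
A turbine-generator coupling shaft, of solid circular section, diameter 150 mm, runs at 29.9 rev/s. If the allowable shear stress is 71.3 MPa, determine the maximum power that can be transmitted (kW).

J = πd⁴/32 = π(0.150)⁴/32 = 4.970×10^-5 m⁴.
T_max = τ_allow·J/r = 7.13×10^7 × 4.970×10^-5 / 0.0750 = 47250 N·m.
ω = 2π·29.9 = 187.9 rad/s, so P_max = T_max·ω = 8.877×10^6 W.

8880 kW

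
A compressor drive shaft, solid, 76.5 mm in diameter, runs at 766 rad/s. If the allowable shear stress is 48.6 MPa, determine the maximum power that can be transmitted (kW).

J = πd⁴/32 = π(0.0765)⁴/32 = 3.362×10^-6 m⁴.
T_max = τ_allow·J/r = 4.86×10^7 × 3.362×10^-6 / 0.0382 = 4272 N·m.
ω = 766 rad/s, so P_max = T_max·ω = 3.272×10^6 W.

3270 kW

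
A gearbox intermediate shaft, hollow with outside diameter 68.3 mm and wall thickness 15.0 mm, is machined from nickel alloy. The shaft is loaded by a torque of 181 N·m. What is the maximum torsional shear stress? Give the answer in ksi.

0.466 ksi

J = π(d_o⁴ − d_i⁴)/32 = π(0.0683⁴ − 0.0383⁴)/32 = 1.925×10^-6 m⁴.
τ_max = T·r/J = 181.0 × 0.0341 / 1.925×10^-6 = 3.211×10^6 Pa.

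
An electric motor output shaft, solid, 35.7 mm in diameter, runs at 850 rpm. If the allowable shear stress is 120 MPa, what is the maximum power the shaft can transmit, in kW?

95.4 kW

J = πd⁴/32 = π(0.0357)⁴/32 = 1.595×10^-7 m⁴.
T_max = τ_allow·J/r = 1.20×10^8 × 1.595×10^-7 / 0.0179 = 1072 N·m.
ω = 2π·850/60 = 89.01 rad/s, so P_max = T_max·ω = 9.543×10^4 W.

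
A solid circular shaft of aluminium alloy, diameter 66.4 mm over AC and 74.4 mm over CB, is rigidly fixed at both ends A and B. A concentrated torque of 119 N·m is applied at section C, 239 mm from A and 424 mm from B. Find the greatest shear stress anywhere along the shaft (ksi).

Compatibility: T_A·a/J_AC = T_B·b/J_CB with T_A + T_B = T₀.
J_AC = 1.91×10^-6 m⁴, J_CB = 3.01×10^-6 m⁴, so T_A = T₀·(J_AC/a)/((J_AC/a)+(J_CB/b)) = 63.01 N·m, T_B = 55.99 N·m.
τ in each portion: τ_AC = 1.10×10^6 Pa, τ_CB = 6.92×10^5 Pa; maximum is in AC.
τ_max = T_AC·r/J = 63.01·0.0332/1.91×10^-6 = 1.096×10^6 Pa.

0.159 ksi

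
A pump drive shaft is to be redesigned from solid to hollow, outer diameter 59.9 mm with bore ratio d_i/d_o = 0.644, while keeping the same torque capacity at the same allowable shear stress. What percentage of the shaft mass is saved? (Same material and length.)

Equal τ_max and T ⇒ the solid shaft needs d_s³ = d_o³(1−k⁴), so d_s = 59.9·(1−0.644⁴)^(1/3) = 56.25 mm.
Area ratio A_h/A_s = d_o²(1−k²)/d_s² = (1−k²)/(1−k⁴)^(2/3) = 0.6637.
Mass saving = 1 − 0.6637 = 33.6 %.

33.6 %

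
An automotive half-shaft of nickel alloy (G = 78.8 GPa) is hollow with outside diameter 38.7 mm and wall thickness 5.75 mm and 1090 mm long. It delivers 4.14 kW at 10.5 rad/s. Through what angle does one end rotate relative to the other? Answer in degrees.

1.88°

ω = 10.5 rad/s, so T = P/ω = 4.14×10³ / 10.50 = 394.3 N·m.
J = π(d_o⁴ − d_i⁴)/32 = π(0.0387⁴ − 0.0272⁴)/32 = 1.665×10^-7 m⁴.
θ = T·L/(G·J) = 394.3 × 1.09 / (78.8×10⁹ × 1.665×10^-7) = 0.03276 rad.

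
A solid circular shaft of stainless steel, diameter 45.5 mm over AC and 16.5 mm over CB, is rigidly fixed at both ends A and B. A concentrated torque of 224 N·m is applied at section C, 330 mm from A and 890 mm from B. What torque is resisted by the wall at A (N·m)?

Compatibility: T_A·a/J_AC = T_B·b/J_CB with T_A + T_B = T₀.
J_AC = 4.21×10^-7 m⁴, J_CB = 7.28×10^-9 m⁴, so T_A = T₀·(J_AC/a)/((J_AC/a)+(J_CB/b)) = 222.6 N·m, T_B = 1.427 N·m.

223 N·m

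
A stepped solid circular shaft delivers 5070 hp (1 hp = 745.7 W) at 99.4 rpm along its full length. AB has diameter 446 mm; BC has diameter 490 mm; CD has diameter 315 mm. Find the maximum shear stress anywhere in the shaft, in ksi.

8.58 ksi

ω = 2π·99.4/60 = 10.41 rad/s, so T = P/ω = 5070×745.7 / 10.41 = 363200 N·m.
Under the same torque, τ_max = 16T/(πd³) is largest where d is smallest — segment CD (d = 315 mm).
τ_max = 16·363200/(π·(0.315)³) = 5.918×10^7 Pa.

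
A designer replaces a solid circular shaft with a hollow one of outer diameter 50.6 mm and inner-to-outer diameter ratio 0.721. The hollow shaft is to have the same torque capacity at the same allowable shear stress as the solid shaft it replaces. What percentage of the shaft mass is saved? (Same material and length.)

Equal τ_max and T ⇒ the solid shaft needs d_s³ = d_o³(1−k⁴), so d_s = 50.6·(1−0.721⁴)^(1/3) = 45.56 mm.
Area ratio A_h/A_s = d_o²(1−k²)/d_s² = (1−k²)/(1−k⁴)^(2/3) = 0.5924.
Mass saving = 1 − 0.5924 = 40.8 %.

40.8 %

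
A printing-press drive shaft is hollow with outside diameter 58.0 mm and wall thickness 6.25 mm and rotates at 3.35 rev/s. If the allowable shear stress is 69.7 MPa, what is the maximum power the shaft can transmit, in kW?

34.9 kW

J = π(d_o⁴ − d_i⁴)/32 = π(0.0580⁴ − 0.0455⁴)/32 = 6.902×10^-7 m⁴.
T_max = τ_allow·J/r = 6.97×10^7 × 6.902×10^-7 / 0.0290 = 1659 N·m.
ω = 2π·3.35 = 21.05 rad/s, so P_max = T_max·ω = 3.492×10^4 W.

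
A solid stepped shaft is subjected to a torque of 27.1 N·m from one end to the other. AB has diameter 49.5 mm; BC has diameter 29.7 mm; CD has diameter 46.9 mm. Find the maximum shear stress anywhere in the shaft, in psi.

Under the same torque, τ_max = 16T/(πd³) is largest where d is smallest — segment BC (d = 29.7 mm).
τ_max = 16·27.10/(π·(0.0297)³) = 5.268×10^6 Pa.

764 psi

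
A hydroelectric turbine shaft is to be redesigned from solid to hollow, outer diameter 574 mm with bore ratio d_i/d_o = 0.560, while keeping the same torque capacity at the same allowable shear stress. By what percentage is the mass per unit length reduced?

Equal τ_max and T ⇒ the solid shaft needs d_s³ = d_o³(1−k⁴), so d_s = 574·(1−0.560⁴)^(1/3) = 554.5 mm.
Area ratio A_h/A_s = d_o²(1−k²)/d_s² = (1−k²)/(1−k⁴)^(2/3) = 0.7354.
Mass saving = 1 − 0.7354 = 26.5 %.

26.5 %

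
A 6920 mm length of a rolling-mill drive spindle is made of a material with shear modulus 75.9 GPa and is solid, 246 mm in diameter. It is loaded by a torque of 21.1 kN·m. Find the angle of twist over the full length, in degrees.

0.307°

J = πd⁴/32 = π(0.246)⁴/32 = 3.595×10^-4 m⁴.
θ = T·L/(G·J) = 21100 × 6.92 / (75.9×10⁹ × 3.595×10^-4) = 5.351×10^-3 rad.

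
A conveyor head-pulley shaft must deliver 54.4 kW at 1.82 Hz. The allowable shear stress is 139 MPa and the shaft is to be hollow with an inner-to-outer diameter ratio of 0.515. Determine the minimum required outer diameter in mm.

57.2 mm

ω = 2π·1.82 = 11.44 rad/s, so T = P/ω = 54.4×10³ / 11.44 = 4757 N·m.
For a hollow shaft with d_i/d_o = 0.515: τ_max = 16T/(π d_o³ (1−k⁴)), so d_o = [16T/(π τ_allow (1−k⁴))]^(1/3) = [16·4757/(π·1.39×10^8·0.9297)]^(1/3) = 0.05723 m.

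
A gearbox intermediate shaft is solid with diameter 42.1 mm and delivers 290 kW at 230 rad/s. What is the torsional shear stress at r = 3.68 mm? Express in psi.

ω = 230 rad/s, so T = P/ω = 290×10³ / 230.0 = 1261 N·m.
J = πd⁴/32 = π(0.0421)⁴/32 = 3.084×10^-7 m⁴.
Shear stress varies linearly with radius: τ = T·r/J = 1261 × 0.00368 / 3.084×10^-7 = 1.504×10^7 Pa.

2180 psi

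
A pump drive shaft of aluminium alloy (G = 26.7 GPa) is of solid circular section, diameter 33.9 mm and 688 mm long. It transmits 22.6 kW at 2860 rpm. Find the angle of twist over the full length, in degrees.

ω = 2π·2860/60 = 299.5 rad/s, so T = P/ω = 22.6×10³ / 299.5 = 75.46 N·m.
J = πd⁴/32 = π(0.0339)⁴/32 = 1.297×10^-7 m⁴.
θ = T·L/(G·J) = 75.46 × 0.688 / (26.7×10⁹ × 1.297×10^-7) = 0.01500 rad.

0.859°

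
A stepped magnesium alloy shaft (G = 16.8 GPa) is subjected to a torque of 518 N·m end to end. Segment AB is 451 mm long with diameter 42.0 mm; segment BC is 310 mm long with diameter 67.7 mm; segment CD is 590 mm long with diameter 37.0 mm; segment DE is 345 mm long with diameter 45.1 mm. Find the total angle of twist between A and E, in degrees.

J_AB = π(0.0420)⁴/32 = 3.05×10^-7 m⁴; J_BC = π(0.0677)⁴/32 = 2.06×10^-6 m⁴; J_CD = π(0.0370)⁴/32 = 1.84×10^-7 m⁴; J_DE = π(0.0451)⁴/32 = 4.06×10^-7 m⁴.
θ = (T/G)·Σ L_i/J_i = (518.0/16.8×10⁹)·(0.451/3.05×10^-7 + 0.310/2.06×10^-6 + 0.590/1.84×10^-7 + 0.345/4.06×10^-7) = 0.1752 rad.

10.0°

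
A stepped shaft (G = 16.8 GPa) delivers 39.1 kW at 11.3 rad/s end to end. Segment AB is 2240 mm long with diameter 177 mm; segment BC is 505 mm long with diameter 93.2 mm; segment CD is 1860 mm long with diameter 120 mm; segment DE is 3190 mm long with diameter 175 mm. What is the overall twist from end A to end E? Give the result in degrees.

2.57°

ω = 11.3 rad/s, so T = P/ω = 39.1×10³ / 11.30 = 3460 N·m.
J_AB = π(0.177)⁴/32 = 9.64×10^-5 m⁴; J_BC = π(0.0932)⁴/32 = 7.41×10^-6 m⁴; J_CD = π(0.120)⁴/32 = 2.04×10^-5 m⁴; J_DE = π(0.175)⁴/32 = 9.21×10^-5 m⁴.
θ = (T/G)·Σ L_i/J_i = (3460/16.8×10⁹)·(2.24/9.64×10^-5 + 0.505/7.41×10^-6 + 1.86/2.04×10^-5 + 3.19/9.21×10^-5) = 0.04478 rad.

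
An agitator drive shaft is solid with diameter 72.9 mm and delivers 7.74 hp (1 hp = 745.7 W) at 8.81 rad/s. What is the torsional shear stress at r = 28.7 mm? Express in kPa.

ω = 8.81 rad/s, so T = P/ω = 7.74×745.7 / 8.810 = 655.1 N·m.
J = πd⁴/32 = π(0.0729)⁴/32 = 2.773×10^-6 m⁴.
Shear stress varies linearly with radius: τ = T·r/J = 655.1 × 0.0287 / 2.773×10^-6 = 6.781×10^6 Pa.

6780 kPa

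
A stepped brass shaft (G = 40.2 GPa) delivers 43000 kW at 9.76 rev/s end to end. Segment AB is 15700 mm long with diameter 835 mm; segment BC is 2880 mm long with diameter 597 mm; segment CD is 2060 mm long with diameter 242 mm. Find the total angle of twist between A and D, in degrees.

6.67°

ω = 2π·9.76 = 61.32 rad/s, so T = P/ω = 43000×10³ / 61.32 = 701200 N·m.
J_AB = π(0.835)⁴/32 = 0.0477 m⁴; J_BC = π(0.597)⁴/32 = 0.0125 m⁴; J_CD = π(0.242)⁴/32 = 3.37×10^-4 m⁴.
θ = (T/G)·Σ L_i/J_i = (701200/40.2×10⁹)·(15.7/0.0477 + 2.88/0.0125 + 2.06/3.37×10^-4) = 0.1165 rad.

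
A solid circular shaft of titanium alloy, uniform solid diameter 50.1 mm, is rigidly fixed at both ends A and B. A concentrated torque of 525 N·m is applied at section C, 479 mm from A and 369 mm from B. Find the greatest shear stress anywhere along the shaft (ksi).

1.74 ksi

With uniform GJ and both ends fixed, compatibility θ_AC = θ_CB gives T_A·a = T_B·b, together with T_A + T_B = T₀.
T_A = T₀·b/(a+b) = 525.0·369/848.0 = 228.4 N·m; T_B = 296.6 N·m.
τ in each portion: τ_AC = 9.25×10^6 Pa, τ_CB = 1.20×10^7 Pa; maximum is in CB.
τ_max = T_CB·r/J = 296.6·0.0250/6.19×10^-7 = 1.201×10^7 Pa.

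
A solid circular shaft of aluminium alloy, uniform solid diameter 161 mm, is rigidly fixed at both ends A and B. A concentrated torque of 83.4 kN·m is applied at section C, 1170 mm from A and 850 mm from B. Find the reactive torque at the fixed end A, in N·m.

35100 N·m

With uniform GJ and both ends fixed, compatibility θ_AC = θ_CB gives T_A·a = T_B·b, together with T_A + T_B = T₀.
T_A = T₀·b/(a+b) = 83400·850/2020 = 35090 N·m; T_B = 48310 N·m.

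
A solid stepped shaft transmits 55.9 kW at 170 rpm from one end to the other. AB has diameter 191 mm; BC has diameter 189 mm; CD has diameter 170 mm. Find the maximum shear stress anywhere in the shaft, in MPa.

3.26 MPa

ω = 2π·170/60 = 17.80 rad/s, so T = P/ω = 55.9×10³ / 17.80 = 3140 N·m.
Under the same torque, τ_max = 16T/(πd³) is largest where d is smallest — segment CD (d = 170 mm).
τ_max = 16·3140/(π·(0.170)³) = 3.255×10^6 Pa.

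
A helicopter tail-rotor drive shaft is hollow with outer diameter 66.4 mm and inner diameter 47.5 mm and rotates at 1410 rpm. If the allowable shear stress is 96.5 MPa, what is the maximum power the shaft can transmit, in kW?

605 kW

J = π(d_o⁴ − d_i⁴)/32 = π(0.0664⁴ − 0.0475⁴)/32 = 1.409×10^-6 m⁴.
T_max = τ_allow·J/r = 9.65×10^7 × 1.409×10^-6 / 0.0332 = 4094 N·m.
ω = 2π·1410/60 = 147.7 rad/s, so P_max = T_max·ω = 6.046×10^5 W.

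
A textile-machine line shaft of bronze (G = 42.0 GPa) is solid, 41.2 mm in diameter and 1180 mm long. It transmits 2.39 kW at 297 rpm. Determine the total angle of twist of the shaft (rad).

0.00763 rad

ω = 2π·297/60 = 31.10 rad/s, so T = P/ω = 2.39×10³ / 31.10 = 76.84 N·m.
J = πd⁴/32 = π(0.0412)⁴/32 = 2.829×10^-7 m⁴.
θ = T·L/(G·J) = 76.84 × 1.18 / (42.0×10⁹ × 2.829×10^-7) = 7.632×10^-3 rad.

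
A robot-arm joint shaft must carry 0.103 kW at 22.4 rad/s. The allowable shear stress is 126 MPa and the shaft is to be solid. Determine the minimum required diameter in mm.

5.71 mm

ω = 22.4 rad/s, so T = P/ω = 0.103×10³ / 22.40 = 4.598 N·m.
For a solid shaft τ_max = 16T/(πd³), so d = (16T/(π τ_allow))^(1/3) = (16·4.598/(π·1.26×10^8))^(1/3) = 0.005707 m.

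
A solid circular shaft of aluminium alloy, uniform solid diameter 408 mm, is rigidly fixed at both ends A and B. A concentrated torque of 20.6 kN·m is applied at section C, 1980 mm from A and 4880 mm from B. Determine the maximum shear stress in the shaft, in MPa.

1.10 MPa

With uniform GJ and both ends fixed, compatibility θ_AC = θ_CB gives T_A·a = T_B·b, together with T_A + T_B = T₀.
T_A = T₀·b/(a+b) = 20600·4880/6860 = 14650 N·m; T_B = 5946 N·m.
τ in each portion: τ_AC = 1.10×10^6 Pa, τ_CB = 4.46×10^5 Pa; maximum is in AC.
τ_max = T_AC·r/J = 14650·0.204/2.72×10^-3 = 1.099×10^6 Pa.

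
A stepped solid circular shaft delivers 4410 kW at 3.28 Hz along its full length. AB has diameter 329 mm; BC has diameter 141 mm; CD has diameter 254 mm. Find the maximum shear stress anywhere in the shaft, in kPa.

389000 kPa

ω = 2π·3.28 = 20.61 rad/s, so T = P/ω = 4410×10³ / 20.61 = 214000 N·m.
Under the same torque, τ_max = 16T/(πd³) is largest where d is smallest — segment BC (d = 141 mm).
τ_max = 16·214000/(π·(0.141)³) = 3.888×10^8 Pa.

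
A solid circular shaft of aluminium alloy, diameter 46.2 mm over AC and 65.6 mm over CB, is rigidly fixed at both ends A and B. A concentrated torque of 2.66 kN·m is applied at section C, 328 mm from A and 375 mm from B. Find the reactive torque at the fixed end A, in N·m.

Compatibility: T_A·a/J_AC = T_B·b/J_CB with T_A + T_B = T₀.
J_AC = 4.47×10^-7 m⁴, J_CB = 1.82×10^-6 m⁴, so T_A = T₀·(J_AC/a)/((J_AC/a)+(J_CB/b)) = 583.9 N·m, T_B = 2076 N·m.

584 N·m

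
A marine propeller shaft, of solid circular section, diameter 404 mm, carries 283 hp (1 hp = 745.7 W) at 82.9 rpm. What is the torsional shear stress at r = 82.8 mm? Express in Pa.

ω = 2π·82.9/60 = 8.681 rad/s, so T = P/ω = 283×745.7 / 8.681 = 24310 N·m.
J = πd⁴/32 = π(0.404)⁴/32 = 2.615×10^-3 m⁴.
Shear stress varies linearly with radius: τ = T·r/J = 24310 × 0.0828 / 2.615×10^-3 = 7.696×10^5 Pa.

770000 Pa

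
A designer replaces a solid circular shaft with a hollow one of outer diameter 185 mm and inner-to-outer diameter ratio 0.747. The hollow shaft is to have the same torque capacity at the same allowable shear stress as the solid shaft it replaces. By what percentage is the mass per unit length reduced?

43.3 %

Equal τ_max and T ⇒ the solid shaft needs d_s³ = d_o³(1−k⁴), so d_s = 185·(1−0.747⁴)^(1/3) = 163.4 mm.
Area ratio A_h/A_s = d_o²(1−k²)/d_s² = (1−k²)/(1−k⁴)^(2/3) = 0.5668.
Mass saving = 1 − 0.5668 = 43.3 %.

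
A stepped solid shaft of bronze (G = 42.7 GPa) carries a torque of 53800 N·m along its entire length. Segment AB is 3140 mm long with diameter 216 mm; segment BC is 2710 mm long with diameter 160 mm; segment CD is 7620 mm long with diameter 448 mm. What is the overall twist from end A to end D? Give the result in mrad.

J_AB = π(0.216)⁴/32 = 2.14×10^-4 m⁴; J_BC = π(0.160)⁴/32 = 6.43×10^-5 m⁴; J_CD = π(0.448)⁴/32 = 3.95×10^-3 m⁴.
θ = (T/G)·Σ L_i/J_i = (53800/42.7×10⁹)·(3.14/2.14×10^-4 + 2.71/6.43×10^-5 + 7.62/3.95×10^-3) = 0.07401 rad.

74.0 mrad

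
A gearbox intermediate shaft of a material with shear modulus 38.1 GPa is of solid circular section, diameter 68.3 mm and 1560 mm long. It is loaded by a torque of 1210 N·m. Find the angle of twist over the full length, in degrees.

1.33°

J = πd⁴/32 = π(0.0683)⁴/32 = 2.136×10^-6 m⁴.
θ = T·L/(G·J) = 1210 × 1.56 / (38.1×10⁹ × 2.136×10^-6) = 0.02319 rad.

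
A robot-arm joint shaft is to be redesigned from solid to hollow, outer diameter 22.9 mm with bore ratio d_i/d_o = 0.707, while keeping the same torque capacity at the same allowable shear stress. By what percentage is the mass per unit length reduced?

Equal τ_max and T ⇒ the solid shaft needs d_s³ = d_o³(1−k⁴), so d_s = 22.9·(1−0.707⁴)^(1/3) = 20.81 mm.
Area ratio A_h/A_s = d_o²(1−k²)/d_s² = (1−k²)/(1−k⁴)^(2/3) = 0.6058.
Mass saving = 1 − 0.6058 = 39.4 %.

39.4 %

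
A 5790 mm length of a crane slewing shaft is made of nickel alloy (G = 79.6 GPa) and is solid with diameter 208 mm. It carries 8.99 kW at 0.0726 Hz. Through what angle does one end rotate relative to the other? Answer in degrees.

ω = 2π·0.0726 = 0.4562 rad/s, so T = P/ω = 8.99×10³ / 0.4562 = 19710 N·m.
J = πd⁴/32 = π(0.208)⁴/32 = 1.838×10^-4 m⁴.
θ = T·L/(G·J) = 19710 × 5.79 / (79.6×10⁹ × 1.838×10^-4) = 7.801×10^-3 rad.

0.447°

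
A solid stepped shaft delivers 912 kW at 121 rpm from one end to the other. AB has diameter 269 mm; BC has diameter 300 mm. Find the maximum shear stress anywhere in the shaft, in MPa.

18.8 MPa

ω = 2π·121/60 = 12.67 rad/s, so T = P/ω = 912×10³ / 12.67 = 71970 N·m.
Under the same torque, τ_max = 16T/(πd³) is largest where d is smallest — segment AB (d = 269 mm).
τ_max = 16·71970/(π·(0.269)³) = 1.883×10^7 Pa.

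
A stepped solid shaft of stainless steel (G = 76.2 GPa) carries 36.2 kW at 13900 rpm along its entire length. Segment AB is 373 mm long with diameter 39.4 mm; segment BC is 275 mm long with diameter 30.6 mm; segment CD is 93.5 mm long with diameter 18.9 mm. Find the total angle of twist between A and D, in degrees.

ω = 2π·13900/60 = 1456 rad/s, so T = P/ω = 36.2×10³ / 1456 = 24.87 N·m.
J_AB = π(0.0394)⁴/32 = 2.37×10^-7 m⁴; J_BC = π(0.0306)⁴/32 = 8.61×10^-8 m⁴; J_CD = π(0.0189)⁴/32 = 1.25×10^-8 m⁴.
θ = (T/G)·Σ L_i/J_i = (24.87/76.2×10⁹)·(0.373/2.37×10^-7 + 0.275/8.61×10^-8 + 0.0935/1.25×10^-8) = 3.993×10^-3 rad.

0.229°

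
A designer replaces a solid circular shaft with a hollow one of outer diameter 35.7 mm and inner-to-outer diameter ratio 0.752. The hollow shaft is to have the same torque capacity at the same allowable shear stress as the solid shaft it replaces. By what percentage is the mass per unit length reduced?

Equal τ_max and T ⇒ the solid shaft needs d_s³ = d_o³(1−k⁴), so d_s = 35.7·(1−0.752⁴)^(1/3) = 31.40 mm.
Area ratio A_h/A_s = d_o²(1−k²)/d_s² = (1−k²)/(1−k⁴)^(2/3) = 0.5618.
Mass saving = 1 − 0.5618 = 43.8 %.

43.8 %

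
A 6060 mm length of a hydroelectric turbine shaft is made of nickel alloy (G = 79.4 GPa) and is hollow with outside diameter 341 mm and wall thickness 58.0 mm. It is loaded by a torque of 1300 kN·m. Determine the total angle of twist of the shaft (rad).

0.0922 rad

J = π(d_o⁴ − d_i⁴)/32 = π(0.341⁴ − 0.225⁴)/32 = 1.076×10^-3 m⁴.
θ = T·L/(G·J) = 1.300e6 × 6.06 / (79.4×10⁹ × 1.076×10^-3) = 0.09223 rad.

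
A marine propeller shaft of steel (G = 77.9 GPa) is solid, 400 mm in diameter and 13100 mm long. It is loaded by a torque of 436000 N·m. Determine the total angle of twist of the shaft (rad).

0.0292 rad

J = πd⁴/32 = π(0.400)⁴/32 = 2.513×10^-3 m⁴.
θ = T·L/(G·J) = 436000 × 13.1 / (77.9×10⁹ × 2.513×10^-3) = 0.02917 rad.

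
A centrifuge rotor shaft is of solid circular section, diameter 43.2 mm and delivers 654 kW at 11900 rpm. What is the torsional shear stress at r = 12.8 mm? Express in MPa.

ω = 2π·11900/60 = 1246 rad/s, so T = P/ω = 654×10³ / 1246 = 524.8 N·m.
J = πd⁴/32 = π(0.0432)⁴/32 = 3.419×10^-7 m⁴.
Shear stress varies linearly with radius: τ = T·r/J = 524.8 × 0.0128 / 3.419×10^-7 = 1.965×10^7 Pa.

19.6 MPa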